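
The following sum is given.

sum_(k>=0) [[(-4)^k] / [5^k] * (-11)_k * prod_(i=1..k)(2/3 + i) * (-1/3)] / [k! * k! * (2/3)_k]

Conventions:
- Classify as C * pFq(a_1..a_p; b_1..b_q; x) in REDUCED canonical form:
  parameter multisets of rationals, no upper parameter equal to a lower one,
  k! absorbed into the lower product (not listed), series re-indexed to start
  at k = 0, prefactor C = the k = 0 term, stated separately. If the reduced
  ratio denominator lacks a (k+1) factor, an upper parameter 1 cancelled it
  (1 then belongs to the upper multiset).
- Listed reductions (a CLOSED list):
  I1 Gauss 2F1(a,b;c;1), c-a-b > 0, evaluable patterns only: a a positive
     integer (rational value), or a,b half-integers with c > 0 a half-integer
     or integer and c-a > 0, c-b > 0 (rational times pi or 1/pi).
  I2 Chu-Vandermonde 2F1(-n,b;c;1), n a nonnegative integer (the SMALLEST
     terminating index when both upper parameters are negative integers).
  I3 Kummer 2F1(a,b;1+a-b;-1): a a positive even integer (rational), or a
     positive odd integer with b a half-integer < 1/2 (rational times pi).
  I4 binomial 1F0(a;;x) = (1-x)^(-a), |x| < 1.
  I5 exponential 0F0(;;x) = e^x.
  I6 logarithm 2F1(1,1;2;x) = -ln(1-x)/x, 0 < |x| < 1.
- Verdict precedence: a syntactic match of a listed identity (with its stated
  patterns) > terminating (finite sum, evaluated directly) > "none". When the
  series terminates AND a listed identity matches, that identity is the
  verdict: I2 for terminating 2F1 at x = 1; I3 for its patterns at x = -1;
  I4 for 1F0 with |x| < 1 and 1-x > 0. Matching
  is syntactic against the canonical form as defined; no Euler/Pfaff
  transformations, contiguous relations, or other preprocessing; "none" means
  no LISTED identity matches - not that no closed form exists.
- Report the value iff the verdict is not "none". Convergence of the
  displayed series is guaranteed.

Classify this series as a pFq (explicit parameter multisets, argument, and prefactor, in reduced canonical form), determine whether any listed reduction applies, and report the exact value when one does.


With C = -1/3: the canonical form is 2F2(-11, 5/3; 2/3, 1; -4/5). Verdict: terminating (-11 upstairs). 12 nonzero terms in all; added directly. Hence: -13572574144243/182724609375.

Key step: from the first term -1/3: the denominator's factorial ratio (C = -1/3) is a lower Pochhammer.
Consecutive-term ratio: r(k) = (-4/5) * (k-11) (k+5/3) / [(k+2/3) (k+1) (k+1)] - rational; roots negated = parameters, x = (-4/5), C = -1/3.


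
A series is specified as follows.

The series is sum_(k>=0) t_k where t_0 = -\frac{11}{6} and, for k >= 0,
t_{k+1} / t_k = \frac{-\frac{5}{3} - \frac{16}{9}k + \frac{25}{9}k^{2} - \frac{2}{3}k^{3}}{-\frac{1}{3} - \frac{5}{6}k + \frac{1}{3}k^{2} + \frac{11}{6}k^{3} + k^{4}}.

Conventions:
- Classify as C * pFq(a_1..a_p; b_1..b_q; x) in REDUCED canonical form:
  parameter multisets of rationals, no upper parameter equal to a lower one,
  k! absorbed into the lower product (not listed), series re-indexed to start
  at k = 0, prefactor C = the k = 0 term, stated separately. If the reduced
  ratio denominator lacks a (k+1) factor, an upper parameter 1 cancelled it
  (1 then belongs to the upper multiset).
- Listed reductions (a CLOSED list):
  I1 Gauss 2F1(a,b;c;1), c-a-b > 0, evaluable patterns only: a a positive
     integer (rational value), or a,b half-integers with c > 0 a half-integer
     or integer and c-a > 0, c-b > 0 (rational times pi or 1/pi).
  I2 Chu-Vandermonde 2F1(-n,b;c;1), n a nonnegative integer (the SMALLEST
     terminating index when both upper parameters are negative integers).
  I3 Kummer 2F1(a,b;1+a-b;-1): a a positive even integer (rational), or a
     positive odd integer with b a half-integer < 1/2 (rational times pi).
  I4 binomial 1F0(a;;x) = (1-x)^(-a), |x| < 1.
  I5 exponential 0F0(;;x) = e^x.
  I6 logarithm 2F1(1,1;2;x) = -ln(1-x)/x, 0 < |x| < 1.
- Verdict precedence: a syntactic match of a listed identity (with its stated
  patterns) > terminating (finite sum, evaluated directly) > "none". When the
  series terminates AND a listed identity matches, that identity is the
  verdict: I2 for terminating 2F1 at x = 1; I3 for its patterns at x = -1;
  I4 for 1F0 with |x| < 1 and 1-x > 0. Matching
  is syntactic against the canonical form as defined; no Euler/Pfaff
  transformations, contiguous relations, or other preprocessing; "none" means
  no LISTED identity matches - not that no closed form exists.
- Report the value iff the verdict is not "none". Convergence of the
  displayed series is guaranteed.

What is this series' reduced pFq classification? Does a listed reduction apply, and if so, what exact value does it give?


Prefactor -\frac{11}{6}, argument -\frac{2}{3}: 2F2 with upper {-3, -\frac{5}{3}} over lower {-\frac{2}{3}, 1}. Verdict: terminating - upper parameter -3 makes this a finite sum (last index 3), evaluated exactly. Its exact value is -\frac{2321}{486}.

Structural cue: t_0 = -\frac{11}{6} here, and cancel k + 1/2 from the displayed ratio first; then C = -11/6, x = -2/3.
Consecutive-term ratio: r(k) = -\frac{2}{3} * (k-3) (k-\frac{5}{3}) / [(k-\frac{2}{3}) (k+1) (k+1)] - rational in k. x = -\frac{2}{3}; t_0 = -\frac{11}{6}; negate the roots.


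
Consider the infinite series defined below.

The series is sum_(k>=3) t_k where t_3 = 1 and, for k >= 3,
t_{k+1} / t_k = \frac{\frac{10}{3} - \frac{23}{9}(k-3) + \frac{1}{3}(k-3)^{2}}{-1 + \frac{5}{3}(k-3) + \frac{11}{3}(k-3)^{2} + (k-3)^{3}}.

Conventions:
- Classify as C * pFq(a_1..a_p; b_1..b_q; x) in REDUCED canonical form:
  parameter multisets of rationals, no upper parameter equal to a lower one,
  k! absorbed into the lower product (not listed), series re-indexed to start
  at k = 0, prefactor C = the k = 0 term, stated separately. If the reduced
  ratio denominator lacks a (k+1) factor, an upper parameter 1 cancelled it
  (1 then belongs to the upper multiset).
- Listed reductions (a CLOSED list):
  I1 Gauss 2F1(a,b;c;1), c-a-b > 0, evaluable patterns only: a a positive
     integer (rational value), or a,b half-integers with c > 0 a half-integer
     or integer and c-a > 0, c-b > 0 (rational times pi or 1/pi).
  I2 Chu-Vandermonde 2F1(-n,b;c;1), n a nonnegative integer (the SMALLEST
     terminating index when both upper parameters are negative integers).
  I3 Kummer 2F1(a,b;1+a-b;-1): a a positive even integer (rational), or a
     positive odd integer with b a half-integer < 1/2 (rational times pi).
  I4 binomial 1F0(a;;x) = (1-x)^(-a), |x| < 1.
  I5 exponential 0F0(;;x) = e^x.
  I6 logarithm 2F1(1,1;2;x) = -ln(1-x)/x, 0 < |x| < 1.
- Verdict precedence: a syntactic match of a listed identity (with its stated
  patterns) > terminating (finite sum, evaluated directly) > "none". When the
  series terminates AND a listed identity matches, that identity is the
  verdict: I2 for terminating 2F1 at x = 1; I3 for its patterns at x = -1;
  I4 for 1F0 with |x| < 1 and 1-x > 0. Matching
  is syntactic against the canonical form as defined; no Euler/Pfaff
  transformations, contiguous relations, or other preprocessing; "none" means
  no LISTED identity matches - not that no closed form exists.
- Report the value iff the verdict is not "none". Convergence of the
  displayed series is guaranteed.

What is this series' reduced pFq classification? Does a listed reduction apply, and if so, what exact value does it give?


The series (x = \frac{1}{3}) is 2F2: upper {-6, -\frac{5}{3}}, lower {-\frac{1}{3}, 3}, prefactor 1. Verdict: terminating - no listed pattern fits, but -6 in the upper list cuts the series at k = 6; direct evaluation. Value: -\frac{975049997}{323326080}.

Key step: t_0 being 1, factor the ratio over Q (C = 1, x = 1/3): negated roots = parameters.
Ratio: r(k) = \frac{1}{3} * (k-6) (k-\frac{5}{3}) / [(k-\frac{1}{3}) (k+3) (k+1)] ; factor over Q: parameters, x = \frac{1}{3}, and C = 1.


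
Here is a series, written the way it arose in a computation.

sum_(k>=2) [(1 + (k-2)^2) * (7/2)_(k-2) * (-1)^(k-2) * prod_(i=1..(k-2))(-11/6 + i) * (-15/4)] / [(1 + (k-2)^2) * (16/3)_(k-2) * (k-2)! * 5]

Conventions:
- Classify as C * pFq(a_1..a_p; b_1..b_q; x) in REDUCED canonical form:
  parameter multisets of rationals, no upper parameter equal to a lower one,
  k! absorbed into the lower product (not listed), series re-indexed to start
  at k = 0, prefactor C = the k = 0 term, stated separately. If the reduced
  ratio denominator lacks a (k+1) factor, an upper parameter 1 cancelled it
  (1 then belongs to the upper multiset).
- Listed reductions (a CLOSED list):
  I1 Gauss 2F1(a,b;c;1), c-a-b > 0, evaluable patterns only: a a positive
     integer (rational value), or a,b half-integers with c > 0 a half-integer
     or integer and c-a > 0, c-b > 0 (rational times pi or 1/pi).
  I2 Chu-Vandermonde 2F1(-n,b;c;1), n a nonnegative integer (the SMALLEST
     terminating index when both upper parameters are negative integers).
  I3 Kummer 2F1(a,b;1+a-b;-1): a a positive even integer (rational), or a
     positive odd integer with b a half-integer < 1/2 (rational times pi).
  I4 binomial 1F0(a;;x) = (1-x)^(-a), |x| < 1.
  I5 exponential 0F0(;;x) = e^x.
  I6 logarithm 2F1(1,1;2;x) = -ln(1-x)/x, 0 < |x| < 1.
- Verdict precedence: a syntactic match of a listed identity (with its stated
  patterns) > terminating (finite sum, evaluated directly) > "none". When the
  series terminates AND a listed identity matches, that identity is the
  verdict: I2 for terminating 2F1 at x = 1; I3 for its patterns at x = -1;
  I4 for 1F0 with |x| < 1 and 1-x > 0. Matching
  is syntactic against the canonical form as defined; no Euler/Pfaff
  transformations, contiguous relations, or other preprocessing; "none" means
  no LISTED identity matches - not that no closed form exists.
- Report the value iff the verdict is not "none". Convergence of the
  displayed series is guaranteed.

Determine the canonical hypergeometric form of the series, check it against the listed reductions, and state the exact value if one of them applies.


With C = -3/4: the canonical form is 2F1(-5/6, 7/2; 16/3; -1). Verdict: none. Every listed pattern misses the 2F1 form at -1, upper {-5/6, 7/2}.

Structural cue: t_0 being -3/4, the constant factors (C = -3/4, x = -1) combine into one prefactor.
Adjacent-term ratio: r(k) = (-1) * (k-5/6) (k+7/2) / [(k+16/3) (k+1)] - poly over poly, x = (-1) from leading terms; C = -3/4 at k = 0.


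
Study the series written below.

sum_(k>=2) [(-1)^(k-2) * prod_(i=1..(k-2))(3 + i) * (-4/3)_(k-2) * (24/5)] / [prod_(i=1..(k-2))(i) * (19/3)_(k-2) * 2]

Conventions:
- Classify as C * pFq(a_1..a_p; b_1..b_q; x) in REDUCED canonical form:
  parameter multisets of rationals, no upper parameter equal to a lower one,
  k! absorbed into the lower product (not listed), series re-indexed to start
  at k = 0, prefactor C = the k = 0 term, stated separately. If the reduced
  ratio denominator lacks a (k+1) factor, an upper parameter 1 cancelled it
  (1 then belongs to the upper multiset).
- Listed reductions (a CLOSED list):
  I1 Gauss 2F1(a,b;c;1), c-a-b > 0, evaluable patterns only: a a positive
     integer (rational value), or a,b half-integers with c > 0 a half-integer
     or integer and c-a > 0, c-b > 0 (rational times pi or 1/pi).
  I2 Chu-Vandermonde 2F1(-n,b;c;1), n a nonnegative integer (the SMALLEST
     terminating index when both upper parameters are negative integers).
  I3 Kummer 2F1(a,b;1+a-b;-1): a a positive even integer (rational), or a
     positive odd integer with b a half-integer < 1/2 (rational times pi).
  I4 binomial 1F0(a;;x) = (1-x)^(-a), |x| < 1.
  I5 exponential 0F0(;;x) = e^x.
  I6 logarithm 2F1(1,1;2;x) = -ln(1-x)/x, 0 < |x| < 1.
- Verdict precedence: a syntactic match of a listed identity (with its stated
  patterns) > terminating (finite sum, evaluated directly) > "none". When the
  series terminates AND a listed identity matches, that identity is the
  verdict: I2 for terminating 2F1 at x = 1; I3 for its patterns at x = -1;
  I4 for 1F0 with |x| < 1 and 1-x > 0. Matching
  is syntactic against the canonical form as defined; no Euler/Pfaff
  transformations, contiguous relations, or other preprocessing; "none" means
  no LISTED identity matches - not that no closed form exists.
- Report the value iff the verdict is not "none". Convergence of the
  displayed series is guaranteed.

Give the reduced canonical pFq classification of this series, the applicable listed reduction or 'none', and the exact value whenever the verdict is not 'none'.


Key step: x = (-1) and the constant factors (prefactor 12/5) combine into one prefactor.
Step ratio: r(k) = (-1) * (k-4/3) (k+4) / [(k+19/3) (k+1)] ; factor over Q: parameters, x = (-1), and C = 12/5.

With C = 12/5: the canonical form is 2F1(-4/3, 4; 19/3; -1). Verdict: this is Kummer (I3) (x = -1; c = 19/3 equals 1+a-b for upper {-4/3, 4}: listed pattern). Value: 208/45.


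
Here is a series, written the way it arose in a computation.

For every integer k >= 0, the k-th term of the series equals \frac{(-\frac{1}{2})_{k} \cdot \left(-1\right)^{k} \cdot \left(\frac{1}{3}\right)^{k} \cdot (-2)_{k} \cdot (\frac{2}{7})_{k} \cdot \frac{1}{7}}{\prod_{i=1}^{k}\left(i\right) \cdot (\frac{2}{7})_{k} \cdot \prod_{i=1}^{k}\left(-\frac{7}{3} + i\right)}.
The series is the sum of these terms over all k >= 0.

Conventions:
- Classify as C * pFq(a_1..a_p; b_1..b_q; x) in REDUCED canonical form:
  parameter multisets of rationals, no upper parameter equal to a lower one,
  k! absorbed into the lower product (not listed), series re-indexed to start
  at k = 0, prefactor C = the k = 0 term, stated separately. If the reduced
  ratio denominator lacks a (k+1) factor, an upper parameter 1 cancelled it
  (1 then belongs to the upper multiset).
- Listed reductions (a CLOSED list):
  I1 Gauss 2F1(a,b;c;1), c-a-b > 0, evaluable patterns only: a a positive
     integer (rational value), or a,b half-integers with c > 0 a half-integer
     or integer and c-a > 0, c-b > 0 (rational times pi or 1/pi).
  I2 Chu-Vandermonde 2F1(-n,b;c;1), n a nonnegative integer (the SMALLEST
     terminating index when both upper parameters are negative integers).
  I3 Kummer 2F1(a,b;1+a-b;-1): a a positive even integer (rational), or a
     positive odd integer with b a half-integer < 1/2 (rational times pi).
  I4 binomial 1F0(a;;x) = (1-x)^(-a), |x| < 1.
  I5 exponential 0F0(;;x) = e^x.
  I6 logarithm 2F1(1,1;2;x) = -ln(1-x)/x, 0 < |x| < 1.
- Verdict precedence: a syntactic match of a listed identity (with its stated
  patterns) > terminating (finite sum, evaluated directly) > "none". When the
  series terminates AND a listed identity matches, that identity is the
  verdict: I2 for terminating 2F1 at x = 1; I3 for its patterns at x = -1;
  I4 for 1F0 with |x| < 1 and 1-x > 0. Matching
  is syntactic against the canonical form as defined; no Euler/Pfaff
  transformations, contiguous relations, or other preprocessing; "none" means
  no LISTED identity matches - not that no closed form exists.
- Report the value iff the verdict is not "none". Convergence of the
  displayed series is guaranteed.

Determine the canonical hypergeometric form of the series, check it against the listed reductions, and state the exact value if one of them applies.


Classification (C = \frac{1}{7}): 2F1 with upper {-2, -\frac{1}{2}}, lower {-\frac{4}{3}}, argument x = -\frac{1}{3}. Verdict: terminating. (-2)_k vanishes past k = 2, leaving a 3-term sum, computed directly. Its exact value is \frac{19}{112}.

Key step: t_0 being \frac{1}{7}, the (-1)^k factor (prefactor 1/7) folds into the argument's sign.
Term ratio: r(k) = -\frac{1}{3} * (k-2) (k-\frac{1}{2}) / [(k-\frac{4}{3}) (k+1)] - rational in k, leading ratio -\frac{1}{3}; with t_0 = \frac{1}{7}, classification follows.


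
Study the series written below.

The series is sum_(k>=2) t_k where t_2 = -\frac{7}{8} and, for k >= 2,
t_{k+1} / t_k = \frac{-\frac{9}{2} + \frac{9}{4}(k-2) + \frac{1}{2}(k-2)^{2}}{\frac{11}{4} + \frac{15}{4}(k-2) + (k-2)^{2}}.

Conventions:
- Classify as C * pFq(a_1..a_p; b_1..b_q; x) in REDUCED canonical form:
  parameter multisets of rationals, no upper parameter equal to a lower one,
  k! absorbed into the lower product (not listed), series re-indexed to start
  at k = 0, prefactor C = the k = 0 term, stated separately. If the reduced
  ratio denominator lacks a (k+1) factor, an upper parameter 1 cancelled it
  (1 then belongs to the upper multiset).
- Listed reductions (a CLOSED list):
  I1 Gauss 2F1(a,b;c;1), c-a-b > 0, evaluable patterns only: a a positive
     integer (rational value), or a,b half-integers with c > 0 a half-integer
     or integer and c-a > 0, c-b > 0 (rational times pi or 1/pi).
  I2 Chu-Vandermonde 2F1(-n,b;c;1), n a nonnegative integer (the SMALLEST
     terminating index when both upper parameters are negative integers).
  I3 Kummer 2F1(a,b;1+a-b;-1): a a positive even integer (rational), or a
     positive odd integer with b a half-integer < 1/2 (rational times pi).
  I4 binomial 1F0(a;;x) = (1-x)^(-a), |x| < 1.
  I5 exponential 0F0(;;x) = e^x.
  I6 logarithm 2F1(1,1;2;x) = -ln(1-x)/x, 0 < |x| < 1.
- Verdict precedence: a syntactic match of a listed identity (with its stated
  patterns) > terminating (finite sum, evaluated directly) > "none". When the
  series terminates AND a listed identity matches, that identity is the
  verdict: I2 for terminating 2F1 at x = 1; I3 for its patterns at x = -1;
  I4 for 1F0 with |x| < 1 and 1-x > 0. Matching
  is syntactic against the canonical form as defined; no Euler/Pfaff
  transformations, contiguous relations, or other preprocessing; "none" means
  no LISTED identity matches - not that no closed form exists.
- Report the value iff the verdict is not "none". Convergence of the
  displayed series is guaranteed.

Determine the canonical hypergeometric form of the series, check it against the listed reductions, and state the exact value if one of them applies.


Classification (C = -\frac{7}{8}): 2F1 with upper {-\frac{3}{2}, 6}, lower {\frac{11}{4}}, argument x = \frac{1}{2}. Verdict: none - at argument \frac{1}{2} the multisets {-\frac{3}{2}, 6} ; {\frac{11}{4}} match no listed identity.

First insight: with t_0 = -\frac{7}{8}, factor the ratio over Q (C = -7/8, x = 1/2): negated roots = parameters.
Ratio: r(k) = \frac{1}{2} * (k-\frac{3}{2}) (k+6) / [(k+\frac{11}{4}) (k+1)] - rational; roots negated = parameters, x = \frac{1}{2}, C = -\frac{7}{8}.


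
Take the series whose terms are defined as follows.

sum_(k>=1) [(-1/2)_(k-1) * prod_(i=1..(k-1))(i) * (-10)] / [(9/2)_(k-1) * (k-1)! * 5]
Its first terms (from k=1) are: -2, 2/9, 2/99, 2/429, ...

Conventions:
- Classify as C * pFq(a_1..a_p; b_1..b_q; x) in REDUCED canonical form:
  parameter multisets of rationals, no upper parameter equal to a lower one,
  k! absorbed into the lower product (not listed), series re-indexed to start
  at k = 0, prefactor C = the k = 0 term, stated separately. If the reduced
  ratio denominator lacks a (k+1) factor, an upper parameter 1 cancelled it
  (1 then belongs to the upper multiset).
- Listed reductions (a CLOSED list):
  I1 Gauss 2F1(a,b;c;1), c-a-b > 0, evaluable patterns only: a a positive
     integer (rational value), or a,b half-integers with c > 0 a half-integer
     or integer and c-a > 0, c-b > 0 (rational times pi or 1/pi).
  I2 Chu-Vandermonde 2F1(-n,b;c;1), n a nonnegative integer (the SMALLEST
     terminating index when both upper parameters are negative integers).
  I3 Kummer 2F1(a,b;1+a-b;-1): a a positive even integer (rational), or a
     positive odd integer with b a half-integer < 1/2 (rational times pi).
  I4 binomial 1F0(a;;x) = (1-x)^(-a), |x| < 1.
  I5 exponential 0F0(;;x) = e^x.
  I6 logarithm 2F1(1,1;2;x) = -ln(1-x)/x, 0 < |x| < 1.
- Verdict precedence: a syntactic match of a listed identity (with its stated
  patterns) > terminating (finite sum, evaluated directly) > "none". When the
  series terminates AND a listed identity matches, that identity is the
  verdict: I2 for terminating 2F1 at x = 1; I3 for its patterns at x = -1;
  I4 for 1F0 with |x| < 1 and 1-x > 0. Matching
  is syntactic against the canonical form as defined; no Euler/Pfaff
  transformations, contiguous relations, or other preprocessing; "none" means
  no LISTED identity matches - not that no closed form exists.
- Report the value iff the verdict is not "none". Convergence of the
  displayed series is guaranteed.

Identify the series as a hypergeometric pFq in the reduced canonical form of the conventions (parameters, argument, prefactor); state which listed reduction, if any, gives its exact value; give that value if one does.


This is -2 * 2F1(-1/2, 1; 9/2; 1) in reduced canonical form. Verdict: the Gauss summation I1 matches (x = 1: the Gamma ratio telescopes since c-a-b = 4 > 0 and a = 1 in Z>0). Value: -7/4.

The tell: x = 1 and the constant factors (prefactor -2) combine into one prefactor.
Consecutive-term ratio: r(k) = 1 * (k-1/2) (k+1) / [(k+9/2) (k+1)] - rational in k. x = 1; t_0 = -2; negate the roots.


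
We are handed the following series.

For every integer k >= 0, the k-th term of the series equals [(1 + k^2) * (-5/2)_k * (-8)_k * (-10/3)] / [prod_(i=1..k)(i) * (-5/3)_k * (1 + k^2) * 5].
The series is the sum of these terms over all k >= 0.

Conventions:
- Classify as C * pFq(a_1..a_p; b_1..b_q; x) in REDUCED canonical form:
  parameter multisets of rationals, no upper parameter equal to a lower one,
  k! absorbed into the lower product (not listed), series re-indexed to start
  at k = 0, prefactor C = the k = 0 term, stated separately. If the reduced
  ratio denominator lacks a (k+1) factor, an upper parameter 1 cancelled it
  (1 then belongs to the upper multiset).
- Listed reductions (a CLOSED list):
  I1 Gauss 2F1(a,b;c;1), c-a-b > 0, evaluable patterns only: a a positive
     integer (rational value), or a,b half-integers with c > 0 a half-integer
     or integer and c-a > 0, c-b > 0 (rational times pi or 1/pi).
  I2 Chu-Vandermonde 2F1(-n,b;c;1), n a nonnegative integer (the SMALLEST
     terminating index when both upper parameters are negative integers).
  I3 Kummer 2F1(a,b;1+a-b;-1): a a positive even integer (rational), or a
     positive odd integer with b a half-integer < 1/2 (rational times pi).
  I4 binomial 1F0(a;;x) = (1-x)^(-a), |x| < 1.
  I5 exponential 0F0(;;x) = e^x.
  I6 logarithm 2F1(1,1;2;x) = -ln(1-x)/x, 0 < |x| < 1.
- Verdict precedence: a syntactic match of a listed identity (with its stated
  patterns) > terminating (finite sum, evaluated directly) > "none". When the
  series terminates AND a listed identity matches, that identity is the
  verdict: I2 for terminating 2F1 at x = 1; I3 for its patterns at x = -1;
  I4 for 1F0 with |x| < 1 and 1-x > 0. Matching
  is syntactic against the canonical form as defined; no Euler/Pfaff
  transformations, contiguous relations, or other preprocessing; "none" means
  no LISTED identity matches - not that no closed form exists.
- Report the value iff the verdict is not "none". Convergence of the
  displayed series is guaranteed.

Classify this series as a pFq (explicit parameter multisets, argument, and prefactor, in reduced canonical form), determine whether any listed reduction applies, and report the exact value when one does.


The series (x = 1) is 2F1: upper {-8, -5/2}, lower {-5/3}, prefactor -2/3. Verdict: this is Chu-Vandermonde (I2) (terminating 2F1 at x = 1 with n = 8, b = -5/2, c = -5/3). Exact value: -240352783/1277952.

First insight: x = 1 and the product of the first k integers (C = -2/3, x = 1) is k!.
Term ratio: r(k) = 1 * (k-8) (k-5/2) / [(k-5/3) (k+1)] - rational in k, leading ratio 1; with t_0 = -2/3, classification follows.


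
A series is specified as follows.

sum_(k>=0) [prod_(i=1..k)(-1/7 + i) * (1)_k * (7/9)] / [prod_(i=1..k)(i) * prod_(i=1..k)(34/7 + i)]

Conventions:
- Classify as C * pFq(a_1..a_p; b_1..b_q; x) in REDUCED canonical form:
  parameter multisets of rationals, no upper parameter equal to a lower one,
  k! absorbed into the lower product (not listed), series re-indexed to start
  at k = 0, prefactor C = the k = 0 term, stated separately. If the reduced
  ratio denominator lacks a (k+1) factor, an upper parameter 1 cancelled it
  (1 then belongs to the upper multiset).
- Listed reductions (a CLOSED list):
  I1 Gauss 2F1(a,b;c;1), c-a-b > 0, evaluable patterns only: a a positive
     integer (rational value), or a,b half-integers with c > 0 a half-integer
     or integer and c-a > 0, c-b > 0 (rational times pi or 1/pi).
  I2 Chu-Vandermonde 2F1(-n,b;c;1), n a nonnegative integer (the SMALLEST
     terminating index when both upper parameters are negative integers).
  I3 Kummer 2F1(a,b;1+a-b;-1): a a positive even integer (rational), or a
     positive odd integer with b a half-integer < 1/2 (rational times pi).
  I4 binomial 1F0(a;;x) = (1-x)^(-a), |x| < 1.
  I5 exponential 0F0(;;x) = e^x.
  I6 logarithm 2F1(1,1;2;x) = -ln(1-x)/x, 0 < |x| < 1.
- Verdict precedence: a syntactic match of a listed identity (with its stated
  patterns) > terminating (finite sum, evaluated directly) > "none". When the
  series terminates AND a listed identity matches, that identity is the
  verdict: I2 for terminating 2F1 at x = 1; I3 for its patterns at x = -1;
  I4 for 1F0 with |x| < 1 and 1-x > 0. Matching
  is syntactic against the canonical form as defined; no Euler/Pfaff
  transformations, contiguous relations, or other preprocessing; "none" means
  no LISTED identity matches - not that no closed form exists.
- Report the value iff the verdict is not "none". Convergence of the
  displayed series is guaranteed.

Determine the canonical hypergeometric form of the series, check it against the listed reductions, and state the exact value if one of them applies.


With C = 7/9: the canonical form is 2F1(6/7, 1; 41/7; 1). Verdict: the Gauss summation I1 applies (x = 1: the Gamma ratio telescopes since c-a-b = 4 > 0 and a = 1 in Z>0). Sum: 17/18.

Key step: with t_0 = 7/9, the running product (prefactor 7/9) telescopes to a rising factorial.
Step ratio: r(k) = 1 * (k+6/7) (k+1) / [(k+41/7) (k+1)] ; factor over Q: parameters, x = 1, and C = 7/9.


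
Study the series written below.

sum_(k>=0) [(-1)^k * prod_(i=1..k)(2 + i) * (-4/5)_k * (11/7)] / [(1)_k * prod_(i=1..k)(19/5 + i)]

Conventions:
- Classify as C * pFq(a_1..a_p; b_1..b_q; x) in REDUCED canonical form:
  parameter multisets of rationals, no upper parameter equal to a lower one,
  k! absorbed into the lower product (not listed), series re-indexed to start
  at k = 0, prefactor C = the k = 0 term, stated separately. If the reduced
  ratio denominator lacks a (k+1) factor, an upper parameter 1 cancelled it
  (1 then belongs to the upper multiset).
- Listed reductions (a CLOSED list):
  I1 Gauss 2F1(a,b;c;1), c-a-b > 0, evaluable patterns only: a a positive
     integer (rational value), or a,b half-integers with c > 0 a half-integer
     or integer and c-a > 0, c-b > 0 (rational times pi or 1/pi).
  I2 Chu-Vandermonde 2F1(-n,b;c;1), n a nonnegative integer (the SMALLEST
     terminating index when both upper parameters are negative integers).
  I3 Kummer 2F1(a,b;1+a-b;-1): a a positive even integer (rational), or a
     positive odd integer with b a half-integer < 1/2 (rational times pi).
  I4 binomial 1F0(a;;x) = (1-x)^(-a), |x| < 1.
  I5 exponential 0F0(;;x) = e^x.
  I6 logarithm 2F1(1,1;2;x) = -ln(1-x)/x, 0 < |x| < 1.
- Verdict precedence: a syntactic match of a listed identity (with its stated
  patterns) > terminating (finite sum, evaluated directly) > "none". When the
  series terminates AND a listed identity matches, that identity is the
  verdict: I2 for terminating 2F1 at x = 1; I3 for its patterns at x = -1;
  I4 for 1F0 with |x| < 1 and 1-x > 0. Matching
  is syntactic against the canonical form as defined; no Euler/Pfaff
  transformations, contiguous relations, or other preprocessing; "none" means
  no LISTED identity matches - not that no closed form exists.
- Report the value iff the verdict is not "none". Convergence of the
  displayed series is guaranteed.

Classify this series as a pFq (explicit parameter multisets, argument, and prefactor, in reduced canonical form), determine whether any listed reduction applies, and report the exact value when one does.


Structural cue: from the first term 11/7: the lower running product (C = 11/7, x = -1) is a rising factorial.
Step ratio: r(k) = (-1) * (k-4/5) (k+3) / [(k+24/5) (k+1)] - poly over poly, x = (-1) from leading terms; C = 11/7 at k = 0.

x = -1 here; the reduced form reads 2F1, upper {-4/5, 3}, lower {24/5}, C = 11/7. Verdict: none here - no I1-I6 shape fits x = -1 with lower {24/5}.


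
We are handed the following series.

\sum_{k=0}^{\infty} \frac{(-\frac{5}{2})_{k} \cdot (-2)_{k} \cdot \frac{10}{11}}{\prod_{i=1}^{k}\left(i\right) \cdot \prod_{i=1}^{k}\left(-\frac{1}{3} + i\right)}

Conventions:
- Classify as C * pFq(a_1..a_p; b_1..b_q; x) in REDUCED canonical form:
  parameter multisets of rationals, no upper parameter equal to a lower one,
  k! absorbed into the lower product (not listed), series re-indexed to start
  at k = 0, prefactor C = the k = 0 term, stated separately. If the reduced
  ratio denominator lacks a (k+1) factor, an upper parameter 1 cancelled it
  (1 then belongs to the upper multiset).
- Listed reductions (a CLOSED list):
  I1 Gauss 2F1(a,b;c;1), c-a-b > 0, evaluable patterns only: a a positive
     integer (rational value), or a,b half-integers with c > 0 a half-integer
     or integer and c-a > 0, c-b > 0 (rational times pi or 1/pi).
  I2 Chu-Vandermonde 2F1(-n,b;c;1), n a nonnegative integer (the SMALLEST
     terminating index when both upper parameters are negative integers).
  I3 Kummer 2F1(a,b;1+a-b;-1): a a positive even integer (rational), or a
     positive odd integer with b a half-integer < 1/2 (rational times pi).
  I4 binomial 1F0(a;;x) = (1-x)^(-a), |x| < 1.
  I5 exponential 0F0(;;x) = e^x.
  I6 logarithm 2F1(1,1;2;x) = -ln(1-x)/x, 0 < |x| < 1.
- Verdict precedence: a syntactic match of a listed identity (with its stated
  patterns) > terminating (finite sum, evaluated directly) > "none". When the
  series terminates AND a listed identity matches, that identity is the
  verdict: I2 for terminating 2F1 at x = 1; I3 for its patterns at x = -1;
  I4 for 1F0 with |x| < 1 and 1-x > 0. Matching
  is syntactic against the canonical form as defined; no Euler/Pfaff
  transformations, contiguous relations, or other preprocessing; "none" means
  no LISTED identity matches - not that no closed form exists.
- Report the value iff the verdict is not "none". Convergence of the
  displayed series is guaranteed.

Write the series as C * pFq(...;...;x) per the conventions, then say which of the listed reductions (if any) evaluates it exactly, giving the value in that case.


This is \frac{10}{11} * 2F1(-\frac{5}{2}, -2; \frac{2}{3}; 1) in reduced canonical form. Verdict: Vandermonde's identity (I2) fires (terminating 2F1 at x = 1 with n = 2, b = -5/2, c = \frac{2}{3}). Its exact value is \frac{475}{44}.

Key observation: x = 1 and the product of the first k integers (prefactor 10/11) is k!.
Term ratio: r(k) = 1 * (k-\frac{5}{2}) (k-2) / [(k+\frac{2}{3}) (k+1)] - rational in k, leading ratio 1; with t_0 = \frac{10}{11}, classification follows.


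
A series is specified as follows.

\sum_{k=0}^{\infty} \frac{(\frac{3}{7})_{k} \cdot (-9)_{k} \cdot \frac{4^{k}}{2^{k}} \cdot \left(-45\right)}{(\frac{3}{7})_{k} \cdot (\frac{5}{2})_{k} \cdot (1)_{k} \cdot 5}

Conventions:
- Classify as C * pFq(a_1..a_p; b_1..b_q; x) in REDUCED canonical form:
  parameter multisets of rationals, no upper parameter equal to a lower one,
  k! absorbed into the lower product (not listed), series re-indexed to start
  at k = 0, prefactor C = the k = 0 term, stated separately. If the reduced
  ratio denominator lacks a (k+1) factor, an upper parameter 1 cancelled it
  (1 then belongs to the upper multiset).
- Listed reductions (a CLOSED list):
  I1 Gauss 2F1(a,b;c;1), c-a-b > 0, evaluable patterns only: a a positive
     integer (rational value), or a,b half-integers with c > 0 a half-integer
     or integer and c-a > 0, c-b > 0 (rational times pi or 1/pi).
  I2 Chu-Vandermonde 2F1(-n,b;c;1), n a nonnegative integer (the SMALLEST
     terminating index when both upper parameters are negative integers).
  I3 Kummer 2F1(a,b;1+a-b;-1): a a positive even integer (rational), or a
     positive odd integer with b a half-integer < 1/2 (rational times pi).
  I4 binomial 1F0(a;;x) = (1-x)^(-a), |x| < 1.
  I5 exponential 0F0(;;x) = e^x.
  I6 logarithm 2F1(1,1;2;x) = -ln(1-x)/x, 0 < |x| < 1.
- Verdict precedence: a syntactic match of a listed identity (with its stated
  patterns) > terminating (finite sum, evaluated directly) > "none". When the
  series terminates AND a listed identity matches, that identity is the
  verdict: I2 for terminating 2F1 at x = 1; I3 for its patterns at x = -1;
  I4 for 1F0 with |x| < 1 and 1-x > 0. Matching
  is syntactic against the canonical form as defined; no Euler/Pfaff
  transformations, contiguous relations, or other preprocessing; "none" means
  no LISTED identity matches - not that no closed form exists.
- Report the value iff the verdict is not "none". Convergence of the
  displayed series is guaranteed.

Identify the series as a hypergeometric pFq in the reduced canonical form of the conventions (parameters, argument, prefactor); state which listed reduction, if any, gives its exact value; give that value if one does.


Prefactor -9, argument 2: 1F1 with upper {-9} over lower {\frac{5}{2}}. Verdict: terminating - no listed pattern fits, but -9 in the upper list cuts the series at k = 9; direct evaluation. Hence: -\frac{438798401}{509233725}.

The tell: t_0 being -9, the two k-th powers (C = -9, x = 2) combine into one argument.
Term ratio: r(k) = 2 * (k-9) / [(k+\frac{5}{2}) (k+1)] ; factor over Q: parameters, x = 2, and C = -9.


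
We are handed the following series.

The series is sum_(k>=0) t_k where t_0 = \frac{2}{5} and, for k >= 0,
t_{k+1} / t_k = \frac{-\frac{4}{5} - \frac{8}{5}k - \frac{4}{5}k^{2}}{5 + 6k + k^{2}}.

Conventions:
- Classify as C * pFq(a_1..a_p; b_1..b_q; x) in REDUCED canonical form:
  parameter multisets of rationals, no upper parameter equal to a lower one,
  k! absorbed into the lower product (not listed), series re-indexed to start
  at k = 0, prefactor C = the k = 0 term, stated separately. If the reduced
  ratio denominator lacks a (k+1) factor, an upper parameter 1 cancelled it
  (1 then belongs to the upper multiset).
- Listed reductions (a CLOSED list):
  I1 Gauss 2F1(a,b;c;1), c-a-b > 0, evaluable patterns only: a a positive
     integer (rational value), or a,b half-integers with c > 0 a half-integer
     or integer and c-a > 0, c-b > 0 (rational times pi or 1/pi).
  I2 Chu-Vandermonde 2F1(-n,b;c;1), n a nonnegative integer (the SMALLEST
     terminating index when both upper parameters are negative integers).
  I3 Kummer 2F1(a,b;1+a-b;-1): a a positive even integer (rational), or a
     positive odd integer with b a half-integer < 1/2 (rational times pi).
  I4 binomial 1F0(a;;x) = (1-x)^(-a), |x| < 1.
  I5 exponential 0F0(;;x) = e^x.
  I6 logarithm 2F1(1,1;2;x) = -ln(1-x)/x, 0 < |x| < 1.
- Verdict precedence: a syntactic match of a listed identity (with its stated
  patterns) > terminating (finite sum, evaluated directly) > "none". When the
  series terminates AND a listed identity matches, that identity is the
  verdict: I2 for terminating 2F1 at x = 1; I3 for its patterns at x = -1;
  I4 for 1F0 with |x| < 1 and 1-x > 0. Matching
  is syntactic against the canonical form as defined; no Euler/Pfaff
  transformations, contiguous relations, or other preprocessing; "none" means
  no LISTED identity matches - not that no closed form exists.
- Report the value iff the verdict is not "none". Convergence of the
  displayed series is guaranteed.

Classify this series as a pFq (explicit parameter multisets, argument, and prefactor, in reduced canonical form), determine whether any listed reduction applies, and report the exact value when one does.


Reduced: x = -\frac{4}{5}, 2F1, upper = {1, 1}, lower = {5}, C = \frac{2}{5}. Verdict: none. Every listed pattern misses the 2F1 form at -\frac{4}{5}, upper {1, 1}.

First insight: with t_0 = \frac{2}{5}, the expanded ratio factors over Q; C = 2/5, x = -4/5, roots give parameters.
Adjacent-term ratio: r(k) = -\frac{4}{5} * (k+1) (k+1) / [(k+5) (k+1)] - rational in k. x = -\frac{4}{5}; t_0 = \frac{2}{5}; negate the roots.


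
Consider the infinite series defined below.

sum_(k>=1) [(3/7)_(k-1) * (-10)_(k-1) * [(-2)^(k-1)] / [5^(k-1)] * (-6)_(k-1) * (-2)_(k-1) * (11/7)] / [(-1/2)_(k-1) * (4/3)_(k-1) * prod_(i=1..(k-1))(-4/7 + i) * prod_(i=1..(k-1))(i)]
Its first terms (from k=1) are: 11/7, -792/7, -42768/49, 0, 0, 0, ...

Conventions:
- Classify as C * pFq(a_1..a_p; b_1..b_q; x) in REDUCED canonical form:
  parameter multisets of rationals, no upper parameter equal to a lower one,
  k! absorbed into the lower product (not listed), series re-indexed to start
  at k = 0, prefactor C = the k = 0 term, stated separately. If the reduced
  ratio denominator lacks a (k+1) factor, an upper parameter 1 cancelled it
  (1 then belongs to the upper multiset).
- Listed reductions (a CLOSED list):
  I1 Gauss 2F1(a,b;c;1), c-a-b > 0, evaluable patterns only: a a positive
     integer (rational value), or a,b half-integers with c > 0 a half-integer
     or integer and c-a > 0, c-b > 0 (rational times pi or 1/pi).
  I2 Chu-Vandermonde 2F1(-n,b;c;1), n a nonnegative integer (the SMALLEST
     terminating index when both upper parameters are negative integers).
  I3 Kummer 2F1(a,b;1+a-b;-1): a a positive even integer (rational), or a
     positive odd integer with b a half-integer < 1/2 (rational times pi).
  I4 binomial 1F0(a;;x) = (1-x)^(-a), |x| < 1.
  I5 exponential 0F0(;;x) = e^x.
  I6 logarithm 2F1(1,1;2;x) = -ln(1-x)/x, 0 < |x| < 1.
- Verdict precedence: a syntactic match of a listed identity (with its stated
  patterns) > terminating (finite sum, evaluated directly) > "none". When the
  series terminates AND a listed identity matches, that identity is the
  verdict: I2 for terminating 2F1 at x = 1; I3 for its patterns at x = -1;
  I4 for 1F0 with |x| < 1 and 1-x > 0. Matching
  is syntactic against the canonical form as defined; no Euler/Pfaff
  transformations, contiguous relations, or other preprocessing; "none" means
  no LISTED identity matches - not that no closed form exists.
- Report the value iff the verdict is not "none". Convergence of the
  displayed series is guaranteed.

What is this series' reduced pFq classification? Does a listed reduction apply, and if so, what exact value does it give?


Structural cue: x = (-2/5) and the product of the first k integers (C = 11/7) is k!.
Ratio: r(k) = (-2/5) * (k-10) (k-6) (k-2) / [(k-1/2) (k+4/3) (k+1)] ; factor over Q: parameters, x = (-2/5), and C = 11/7.

With C = 11/7: the canonical form is 3F2(-10, -6, -2; -1/2, 4/3; -2/5). Verdict: terminating - upper parameter -2 makes this a finite sum (last index 2), evaluated exactly. Exact value: -48235/49.


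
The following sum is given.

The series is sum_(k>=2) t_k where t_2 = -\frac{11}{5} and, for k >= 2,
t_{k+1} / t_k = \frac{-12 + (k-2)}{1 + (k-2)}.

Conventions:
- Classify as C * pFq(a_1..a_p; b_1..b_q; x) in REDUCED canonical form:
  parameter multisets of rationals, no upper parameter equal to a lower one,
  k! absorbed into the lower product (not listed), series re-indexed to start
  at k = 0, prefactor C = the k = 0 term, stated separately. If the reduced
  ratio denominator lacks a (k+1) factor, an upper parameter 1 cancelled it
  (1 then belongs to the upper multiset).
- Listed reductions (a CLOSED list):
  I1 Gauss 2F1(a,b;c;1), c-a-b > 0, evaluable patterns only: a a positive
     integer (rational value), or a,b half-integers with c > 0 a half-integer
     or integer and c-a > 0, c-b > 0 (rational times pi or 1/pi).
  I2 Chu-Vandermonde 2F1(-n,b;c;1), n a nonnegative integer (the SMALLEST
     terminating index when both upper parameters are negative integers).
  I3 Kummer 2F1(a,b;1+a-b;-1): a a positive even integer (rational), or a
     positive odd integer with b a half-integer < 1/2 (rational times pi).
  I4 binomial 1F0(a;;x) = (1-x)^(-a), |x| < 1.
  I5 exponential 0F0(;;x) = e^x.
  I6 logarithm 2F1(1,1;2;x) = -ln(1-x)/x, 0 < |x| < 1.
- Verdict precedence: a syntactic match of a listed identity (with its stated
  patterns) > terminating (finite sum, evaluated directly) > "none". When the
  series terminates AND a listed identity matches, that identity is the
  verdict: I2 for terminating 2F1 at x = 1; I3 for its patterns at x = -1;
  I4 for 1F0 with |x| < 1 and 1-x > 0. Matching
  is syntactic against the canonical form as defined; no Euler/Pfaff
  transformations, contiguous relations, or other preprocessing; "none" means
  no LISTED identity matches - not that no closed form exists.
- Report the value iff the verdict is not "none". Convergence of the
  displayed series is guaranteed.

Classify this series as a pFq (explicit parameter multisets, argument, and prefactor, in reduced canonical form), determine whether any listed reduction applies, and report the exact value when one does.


This is -\frac{11}{5} * 1F0(-12; -; 1) in reduced canonical form. Verdict: terminating - the sum ends at index 12 because -12 is a negative integer; exact evaluation follows. Exact value: 0.

Key observation: t_0 being -\frac{11}{5}, roots of the ratio polynomials (prefactor -11/5) are the negated parameters.
Step ratio: r(k) = 1 * (k-12) / [(k+1)] - poly over poly, x = 1 from leading terms; C = -\frac{11}{5} at k = 0.
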